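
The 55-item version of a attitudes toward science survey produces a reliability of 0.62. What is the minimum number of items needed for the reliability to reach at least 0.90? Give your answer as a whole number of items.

304

Invert Spearman-Brown to solve for n:
n = r_target (1 − r_old) / [ r_old (1 − r_target) ]
n = 0.90(1 − 0.62) / [0.62(1 − 0.90)]
n = 0.3420 / 0.0620 ≈ 5.5161
Items needed = n × 55 = 5.5161 × 55 ≈ 303.39 → round up to 304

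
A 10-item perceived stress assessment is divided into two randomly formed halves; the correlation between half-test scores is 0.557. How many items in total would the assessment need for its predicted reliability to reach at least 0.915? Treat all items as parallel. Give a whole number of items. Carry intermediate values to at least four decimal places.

r_full = 2(0.557)/(1 + 0.557) = 0.7155
Solve Spearman-Brown for n: n = 0.915(1 − 0.7155) / [0.7155(1 − 0.915)] = 4.2803
Items = 4.2803 × 10 ≈ 42.80 → 43

43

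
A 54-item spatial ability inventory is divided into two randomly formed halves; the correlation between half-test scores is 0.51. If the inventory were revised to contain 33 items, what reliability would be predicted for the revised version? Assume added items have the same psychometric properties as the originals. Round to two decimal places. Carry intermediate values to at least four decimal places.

0.56

Spearman-Brown correction (n = 2): r_full = 2·0.51/(1 + 0.51) = 0.6755
Length factor from 54 to 33 items: n = 33/54 = 0.6111
r_new = n·r_full / (1 + (n − 1)·r_full) = 0.4128 / 0.7373 ≈ 0.5599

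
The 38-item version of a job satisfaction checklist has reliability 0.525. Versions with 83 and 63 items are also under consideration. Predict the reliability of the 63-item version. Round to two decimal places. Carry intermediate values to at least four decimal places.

0.65

The 83-item form is not needed; work directly from the 38-item form with n = 63/38 = 1.6579.
r_{63} = n·r / (1 + (n − 1)·r) = 0.8704 / 1.3454 ≈ 0.6469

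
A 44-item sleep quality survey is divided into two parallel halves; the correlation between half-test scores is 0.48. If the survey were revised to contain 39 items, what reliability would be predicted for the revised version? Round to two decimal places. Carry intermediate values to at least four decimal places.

Spearman-Brown correction (n = 2): r_full = 2·0.48/(1 + 0.48) = 0.6486
Then adjust to 39 items: n = 39/44 = 0.8864
r_new = n·r_full / (1 + (n − 1)·r_full) = 0.5749 / 0.9263 ≈ 0.6206

0.62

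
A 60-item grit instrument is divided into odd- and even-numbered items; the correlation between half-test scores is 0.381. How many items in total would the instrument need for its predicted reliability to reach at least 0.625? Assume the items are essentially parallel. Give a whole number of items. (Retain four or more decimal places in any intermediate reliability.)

r_full = 2(0.381)/(1 + 0.381) = 0.5518
n = r_tgt(1 − r_full) / [r_full(1 − r_tgt)] = 0.625 × 0.4482 / (0.5518 × 0.375) ≈ 1.3538
Items = 1.3538 × 60 ≈ 81.23 → 82

82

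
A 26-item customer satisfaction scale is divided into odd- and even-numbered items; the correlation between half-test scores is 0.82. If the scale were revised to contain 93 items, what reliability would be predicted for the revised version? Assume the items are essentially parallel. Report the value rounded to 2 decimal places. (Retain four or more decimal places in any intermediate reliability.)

0.97

Spearman-Brown correction (n = 2): r_full = 2·0.82/(1 + 0.82) = 0.9011
Then adjust to 93 items: n = 93/26 = 3.5769
r_new = n·r_full / (1 + (n − 1)·r_full) = 3.2231 / 3.3220 ≈ 0.9702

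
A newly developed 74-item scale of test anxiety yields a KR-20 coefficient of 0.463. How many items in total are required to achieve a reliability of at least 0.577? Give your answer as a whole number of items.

n = [0.577 × 0.537] / [0.463 × 0.423]
  = 0.309849 / 0.195849 = 1.5821
So the test needs 1.5821 × 74 ≈ 117.08 items; rounding up, 118.

118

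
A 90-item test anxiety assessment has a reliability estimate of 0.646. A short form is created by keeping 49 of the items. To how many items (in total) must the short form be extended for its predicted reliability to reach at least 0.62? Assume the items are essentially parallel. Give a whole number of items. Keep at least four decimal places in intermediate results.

First, r for the 49-item form: n = 49/90 = 0.5444, so r_49 = 0.5444·0.646/(1 + (0.5444 − 1)·0.646) = 0.4984
Length factor from the short form to reach 0.62: n' = 0.62(1 − 0.4984) / [0.4984(1 − 0.62)] ≈ 1.6421
Items = 1.6421 × 49 ≈ 80.46 → 81

81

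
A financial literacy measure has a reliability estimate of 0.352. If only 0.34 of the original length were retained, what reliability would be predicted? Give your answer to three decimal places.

Apply the Spearman-Brown prophecy formula, r' = nr / [1 + (n − 1)r]:
r_new = (0.34 × 0.352) / (1 + (0.34 − 1) × 0.352)
     = 0.1197 / 0.7677 = 0.1559

0.156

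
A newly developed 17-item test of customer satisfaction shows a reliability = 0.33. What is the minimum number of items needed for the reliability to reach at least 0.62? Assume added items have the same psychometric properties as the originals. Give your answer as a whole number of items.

57

n = 0.62(1 − 0.33) / [0.33(1 − 0.62)]
  = 0.4154 / 0.1254 = 3.3126
So the test needs 3.3126 × 17 ≈ 56.31 items; rounding up, 57.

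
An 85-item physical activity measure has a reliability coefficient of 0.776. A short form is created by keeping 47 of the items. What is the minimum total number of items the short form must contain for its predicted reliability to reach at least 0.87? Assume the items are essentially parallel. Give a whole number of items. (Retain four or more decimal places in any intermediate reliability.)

Short-form reliability: n = 47/85 = 0.5529; r_47 = n·r/(1+(n−1)r) ≈ 0.6570
Then solve for n' with r_old = 0.6570, r_target = 0.87: n' = 0.87(1 − 0.6570)/[0.6570(1 − 0.87)] = 3.4939
Items = 3.4939 × 47 ≈ 164.21 → 165

165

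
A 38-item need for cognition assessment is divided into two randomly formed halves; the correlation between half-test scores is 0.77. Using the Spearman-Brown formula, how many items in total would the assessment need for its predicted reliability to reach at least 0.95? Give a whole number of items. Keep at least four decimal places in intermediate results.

108

r_full = 2(0.77)/(1 + 0.77) = 0.8701
n = r_tgt(1 − r_full) / [r_full(1 − r_tgt)] = 0.95 × 0.1299 / (0.8701 × 0.05) ≈ 2.8366
Required items = 2.8366 × 38 = 107.79, so 108 items.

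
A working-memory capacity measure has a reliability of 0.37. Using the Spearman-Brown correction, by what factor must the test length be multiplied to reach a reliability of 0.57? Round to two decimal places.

n = [0.57 × 0.63] / [0.37 × 0.43]
n = 0.3591 / 0.1591 ≈ 2.2571

2.26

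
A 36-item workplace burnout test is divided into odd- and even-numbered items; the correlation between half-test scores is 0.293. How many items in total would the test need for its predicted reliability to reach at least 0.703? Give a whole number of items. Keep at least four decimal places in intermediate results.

Corrected full-test reliability: r_full = 2 × 0.293 / (1 + 0.293) ≈ 0.4532
Solve Spearman-Brown for n: n = 0.703(1 − 0.4532) / [0.4532(1 − 0.703)] = 2.8559
Required items = 2.8559 × 36 = 102.81, so 103 items.

103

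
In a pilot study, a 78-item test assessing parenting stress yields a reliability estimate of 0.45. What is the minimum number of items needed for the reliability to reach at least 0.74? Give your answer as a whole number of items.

Rearranging the Spearman-Brown formula for n,
n = r_target (1 − r_old) / [ r_old (1 − r_target) ]
n = 0.74(1 − 0.45) / [0.45(1 − 0.74)]
  = 0.4070 / 0.1170 = 3.4786
3.4786 × 78 = 271.33 → 272 items

272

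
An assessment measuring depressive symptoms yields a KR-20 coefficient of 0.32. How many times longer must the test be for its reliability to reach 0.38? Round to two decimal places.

Spearman-Brown solved for the length factor n:
n = r_target (1 − r_old) / [ r_old (1 − r_target) ]
n = 0.38(1 − 0.32) / [0.32(1 − 0.38)]
  = 0.2584 / 0.1984 = 1.3024

1.30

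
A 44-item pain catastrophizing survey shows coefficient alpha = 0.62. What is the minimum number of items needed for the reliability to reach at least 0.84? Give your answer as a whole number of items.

142

Invert Spearman-Brown to solve for n:
n = r_target (1 − r_old) / [ r_old (1 − r_target) ]
n = 0.84 × (1 − 0.62) / [ 0.62 × (1 − 0.84) ]
n = 0.3192 / 0.0992 ≈ 3.2177
Items needed = n × 44 = 3.2177 × 44 ≈ 141.58 → round up to 142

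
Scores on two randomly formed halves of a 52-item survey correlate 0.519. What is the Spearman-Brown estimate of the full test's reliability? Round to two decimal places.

0.68

r_full = 2(0.519) / (1 + 0.519)
r_full = 1.0380 / 1.5190 ≈ 0.6833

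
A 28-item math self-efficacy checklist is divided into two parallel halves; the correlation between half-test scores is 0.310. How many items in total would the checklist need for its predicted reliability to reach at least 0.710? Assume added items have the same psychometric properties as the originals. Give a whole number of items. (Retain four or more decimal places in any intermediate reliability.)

Corrected full-test reliability: r_full = 2 × 0.310 / (1 + 0.310) ≈ 0.4733
n = r_tgt(1 − r_full) / [r_full(1 − r_tgt)] = 0.710 × 0.5267 / (0.4733 × 0.290) ≈ 2.7245
Items = 2.7245 × 28 ≈ 76.29 → 77

77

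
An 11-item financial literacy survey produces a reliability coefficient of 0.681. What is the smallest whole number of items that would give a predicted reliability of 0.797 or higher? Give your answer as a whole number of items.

21

n = [0.797 × 0.319] / [0.681 × 0.203]
n = 0.254243 / 0.138243 ≈ 1.8391
So the test needs 1.8391 × 11 ≈ 20.23 items; rounding up, 21.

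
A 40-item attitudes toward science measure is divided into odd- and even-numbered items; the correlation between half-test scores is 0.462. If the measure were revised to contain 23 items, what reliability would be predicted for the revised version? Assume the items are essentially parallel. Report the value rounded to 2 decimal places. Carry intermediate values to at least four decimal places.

0.50

Spearman-Brown correction (n = 2): r_full = 2·0.462/(1 + 0.462) = 0.6320
Length factor from 40 to 23 items: n = 23/40 = 0.5750
r_new = n·r_full / (1 + (n − 1)·r_full) = 0.3634 / 0.7314 ≈ 0.4969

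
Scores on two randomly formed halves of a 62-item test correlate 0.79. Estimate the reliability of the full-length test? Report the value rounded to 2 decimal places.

0.88

Each half is half the length of the full test, so the full test is n = 2 times a half.
r_full = 2(0.79) / (1 + 0.79)
       = 1.5800 / 1.7900 = 0.8827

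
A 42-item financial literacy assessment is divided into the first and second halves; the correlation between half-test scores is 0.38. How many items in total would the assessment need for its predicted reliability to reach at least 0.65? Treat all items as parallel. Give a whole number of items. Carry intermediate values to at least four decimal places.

r_full = 2(0.38)/(1 + 0.38) = 0.5507
n = r_tgt(1 − r_full) / [r_full(1 − r_tgt)] = 0.65 × 0.4493 / (0.5507 × 0.35) ≈ 1.5152
Items = 1.5152 × 42 ≈ 63.64 → 64

64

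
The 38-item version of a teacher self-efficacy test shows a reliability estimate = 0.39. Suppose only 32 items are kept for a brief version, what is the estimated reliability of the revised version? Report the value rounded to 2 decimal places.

0.35

n = 32/38 = 0.8421
Apply the Spearman-Brown prophecy formula, r' = nr / [1 + (n − 1)r]:
r_new = 0.8421·0.39 / [1 + (0.8421 − 1)·0.39]
r_new = 0.3284 / 0.9384 ≈ 0.3500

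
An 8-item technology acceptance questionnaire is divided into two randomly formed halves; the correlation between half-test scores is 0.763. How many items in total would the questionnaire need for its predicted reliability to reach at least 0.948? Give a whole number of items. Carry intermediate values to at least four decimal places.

Corrected full-test reliability: r_full = 2 × 0.763 / (1 + 0.763) ≈ 0.8656
n = r_tgt(1 − r_full) / [r_full(1 − r_tgt)] = 0.948 × 0.1344 / (0.8656 × 0.052) ≈ 2.8307
Required items = 2.8307 × 8 = 22.65, so 23 items.

23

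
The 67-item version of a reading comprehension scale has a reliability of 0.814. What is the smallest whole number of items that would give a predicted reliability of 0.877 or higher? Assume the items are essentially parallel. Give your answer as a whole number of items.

Invert Spearman-Brown to solve for n:
n = r*(1 − r) / [ r (1 − r*) ]
n = 0.877(1 − 0.814) / [0.814(1 − 0.877)]
n = 0.163122 / 0.100122 ≈ 1.6292
1.6292 × 67 = 109.16 → 110 items

110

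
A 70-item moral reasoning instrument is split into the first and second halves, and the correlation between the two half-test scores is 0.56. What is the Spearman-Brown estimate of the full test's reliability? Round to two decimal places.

The full test is twice the length of either half (n = 2).
r_full = 2(0.56) / (1 + 0.56)
       = 1.1200 / 1.5600 = 0.7179

0.72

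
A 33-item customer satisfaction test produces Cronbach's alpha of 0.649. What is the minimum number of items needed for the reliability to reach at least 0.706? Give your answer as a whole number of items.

Rearranging the Spearman-Brown formula for n,
n = r*(1 − r) / [ r (1 − r*) ]
n = 0.706(1 − 0.649) / [0.649(1 − 0.706)]
n = 0.247806 / 0.190806 ≈ 1.2987
Items needed = n × 33 = 1.2987 × 33 ≈ 42.86 → round up to 43

43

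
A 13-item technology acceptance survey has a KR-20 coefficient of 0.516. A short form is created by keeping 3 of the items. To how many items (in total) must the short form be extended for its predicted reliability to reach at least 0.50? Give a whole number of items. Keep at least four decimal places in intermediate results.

First, r for the 3-item form: n = 3/13 = 0.2308, so r_3 = 0.2308·0.516/(1 + (0.2308 − 1)·0.516) = 0.1975
Then solve for n' with r_old = 0.1975, r_target = 0.50: n' = 0.50(1 − 0.1975)/[0.1975(1 − 0.50)] = 4.0633
Items = 4.0633 × 3 ≈ 12.19 → 13

13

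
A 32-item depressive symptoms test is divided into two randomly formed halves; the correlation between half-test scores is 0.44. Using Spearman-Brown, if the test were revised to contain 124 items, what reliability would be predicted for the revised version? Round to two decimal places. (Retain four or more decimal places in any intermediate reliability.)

0.86

First correct the split-half correlation to full-test reliability: r_full = 2 × 0.44 / (1 + 0.44) ≈ 0.6111
Then adjust to 124 items: n = 124/32 = 3.8750
r_new = n·r_full / (1 + (n − 1)·r_full) = 2.3680 / 2.7569 ≈ 0.8589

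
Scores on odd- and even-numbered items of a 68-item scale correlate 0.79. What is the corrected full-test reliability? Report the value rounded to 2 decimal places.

The full test is twice the length of either half (n = 2).
r_full = 2r_hh / (1 + r_hh) = 2 × 0.79 / (1 + 0.79)
r_full = 1.5800 / 1.7900 ≈ 0.8827

0.88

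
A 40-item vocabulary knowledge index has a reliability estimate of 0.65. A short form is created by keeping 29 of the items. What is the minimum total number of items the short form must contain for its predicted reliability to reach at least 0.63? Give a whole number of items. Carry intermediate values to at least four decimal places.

37

Short-form reliability: n = 29/40 = 0.7250; r_29 = n·r/(1+(n−1)r) ≈ 0.5738
Then solve for n' with r_old = 0.5738, r_target = 0.63: n' = 0.63(1 − 0.5738)/[0.5738(1 − 0.63)] = 1.2647
Total items = 1.2647 × 29 = 36.68, rounded up to 37.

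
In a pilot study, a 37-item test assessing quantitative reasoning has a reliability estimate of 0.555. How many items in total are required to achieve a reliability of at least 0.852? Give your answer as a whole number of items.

171

Rearranging the Spearman-Brown formula for n,
n = r*(1 − r) / [ r (1 − r*) ]
n = 0.852 × (1 − 0.555) / [ 0.555 × (1 − 0.852) ]
n = 0.379140 / 0.082140 ≈ 4.6158
Items needed = n × 37 = 4.6158 × 37 ≈ 170.78 → round up to 171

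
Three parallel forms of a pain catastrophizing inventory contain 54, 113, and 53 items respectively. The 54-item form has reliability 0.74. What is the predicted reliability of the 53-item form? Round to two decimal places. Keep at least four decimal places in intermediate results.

0.74

Only the ratio of lengths matters: n = 53/54 = 0.9815
r_{53} = n·r / (1 + (n − 1)·r) = 0.7263 / 0.9863 ≈ 0.7364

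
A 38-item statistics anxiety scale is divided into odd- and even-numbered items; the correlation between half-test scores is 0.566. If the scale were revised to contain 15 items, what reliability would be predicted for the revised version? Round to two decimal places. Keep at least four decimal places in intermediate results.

0.51

Full-test reliability from the split-half r: r_full = 2(0.566)/(1 + 0.566) = 0.7229
Then adjust to 15 items: n = 15/38 = 0.3947
r_new = n·r_full / (1 + (n − 1)·r_full) = 0.2853 / 0.5624 ≈ 0.5073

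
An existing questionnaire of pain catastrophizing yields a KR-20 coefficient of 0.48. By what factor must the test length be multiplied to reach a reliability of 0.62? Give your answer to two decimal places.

1.77

n = [0.62 × 0.52] / [0.48 × 0.38]
  = 0.3224 / 0.1824 = 1.7675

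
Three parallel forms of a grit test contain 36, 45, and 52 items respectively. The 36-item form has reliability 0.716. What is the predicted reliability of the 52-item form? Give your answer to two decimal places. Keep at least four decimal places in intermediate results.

0.78

The 45-item form is not needed; work directly from the 36-item form with n = 52/36 = 1.4444.
r_{52} = n·r / (1 + (n − 1)·r) = 1.0342 / 1.3182 ≈ 0.7846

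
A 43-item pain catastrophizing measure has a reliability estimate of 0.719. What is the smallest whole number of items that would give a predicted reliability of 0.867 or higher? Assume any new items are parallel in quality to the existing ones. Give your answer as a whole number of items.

110

n = 0.867(1 − 0.719) / [0.719(1 − 0.867)]
n = 0.243627 / 0.095627 ≈ 2.5477
So the test needs 2.5477 × 43 ≈ 109.55 items; rounding up, 110.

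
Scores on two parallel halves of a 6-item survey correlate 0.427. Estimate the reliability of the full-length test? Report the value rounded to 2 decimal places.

Each half is half the length of the full test, so the full test is n = 2 times a half.
r_full = 2(0.427) / (1 + 0.427)
r_full = 0.8540 / 1.4270 ≈ 0.5985

0.60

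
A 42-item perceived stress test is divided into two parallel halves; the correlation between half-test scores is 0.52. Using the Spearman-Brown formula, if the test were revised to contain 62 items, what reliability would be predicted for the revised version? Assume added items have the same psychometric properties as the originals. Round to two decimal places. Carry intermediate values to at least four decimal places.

0.76

Spearman-Brown correction (n = 2): r_full = 2·0.52/(1 + 0.52) = 0.6842
Length factor from 42 to 62 items: n = 62/42 = 1.4762
r_new = n·r_full / (1 + (n − 1)·r_full) = 1.0100 / 1.3258 ≈ 0.7618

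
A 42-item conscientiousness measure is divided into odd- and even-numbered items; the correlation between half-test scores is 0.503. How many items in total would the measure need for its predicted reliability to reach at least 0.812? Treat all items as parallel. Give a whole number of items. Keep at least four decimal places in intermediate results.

r_full = 2(0.503)/(1 + 0.503) = 0.6693
Solve Spearman-Brown for n: n = 0.812(1 − 0.6693) / [0.6693(1 − 0.812)] = 2.1341
Items = 2.1341 × 42 ≈ 89.63 → 90

90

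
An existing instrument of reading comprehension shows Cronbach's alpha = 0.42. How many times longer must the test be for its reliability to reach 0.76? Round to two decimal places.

4.37

n = 0.76 × (1 − 0.42) / [ 0.42 × (1 − 0.76) ]
n = 0.4408 / 0.1008 ≈ 4.3730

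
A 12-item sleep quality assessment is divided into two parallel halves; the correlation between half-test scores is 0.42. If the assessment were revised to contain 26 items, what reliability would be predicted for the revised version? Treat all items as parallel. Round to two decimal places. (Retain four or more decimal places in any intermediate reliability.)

0.76

Spearman-Brown correction (n = 2): r_full = 2·0.42/(1 + 0.42) = 0.5915
Length factor from 12 to 26 items: n = 26/12 = 2.1667
r_new = n·r_full / (1 + (n − 1)·r_full) = 1.2816 / 1.6901 ≈ 0.7583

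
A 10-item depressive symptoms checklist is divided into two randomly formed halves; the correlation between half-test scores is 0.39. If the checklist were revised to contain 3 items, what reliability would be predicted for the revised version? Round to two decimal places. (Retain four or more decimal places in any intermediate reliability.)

0.28

Full-test reliability from the split-half r: r_full = 2(0.39)/(1 + 0.39) = 0.5612
Then adjust to 3 items: n = 3/10 = 0.3000
r_new = n·r_full / (1 + (n − 1)·r_full) = 0.1684 / 0.6072 ≈ 0.2773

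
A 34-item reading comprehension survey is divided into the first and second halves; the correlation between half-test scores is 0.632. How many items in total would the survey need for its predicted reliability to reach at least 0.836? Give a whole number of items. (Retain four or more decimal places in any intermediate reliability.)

Corrected full-test reliability: r_full = 2 × 0.632 / (1 + 0.632) ≈ 0.7745
n = r_tgt(1 − r_full) / [r_full(1 − r_tgt)] = 0.836 × 0.2255 / (0.7745 × 0.164) ≈ 1.4842
Items = 1.4842 × 34 ≈ 50.46 → 51

51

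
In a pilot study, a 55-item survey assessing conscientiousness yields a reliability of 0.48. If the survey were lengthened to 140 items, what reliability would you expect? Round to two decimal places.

0.70

Length ratio n = 140/55 = 2.5455
By Spearman-Brown, r_new = n r / (1 + (n − 1) r).
r_new = 2.5455·0.48 / [1 + (2.5455 − 1)·0.48]
     = 1.2218 / 1.7418 = 0.7015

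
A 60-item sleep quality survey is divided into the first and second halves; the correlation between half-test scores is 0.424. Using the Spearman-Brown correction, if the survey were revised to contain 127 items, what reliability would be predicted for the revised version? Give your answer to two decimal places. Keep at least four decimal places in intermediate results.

Full-test reliability from the split-half r: r_full = 2(0.424)/(1 + 0.424) = 0.5955
Length factor from 60 to 127 items: n = 127/60 = 2.1167
r_new = n·r_full / (1 + (n − 1)·r_full) = 1.2605 / 1.6650 ≈ 0.7571

0.76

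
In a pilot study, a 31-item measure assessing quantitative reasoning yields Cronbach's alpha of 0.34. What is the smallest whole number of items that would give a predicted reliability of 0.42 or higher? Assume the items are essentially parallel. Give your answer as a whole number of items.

n = [0.42 × 0.66] / [0.34 × 0.58]
  = 0.2772 / 0.1972 = 1.4057
Items needed = n × 31 = 1.4057 × 31 ≈ 43.58 → round up to 44

44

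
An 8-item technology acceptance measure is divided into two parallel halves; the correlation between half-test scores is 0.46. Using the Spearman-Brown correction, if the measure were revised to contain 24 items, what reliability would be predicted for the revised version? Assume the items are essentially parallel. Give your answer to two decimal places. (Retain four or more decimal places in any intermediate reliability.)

0.84

Spearman-Brown correction (n = 2): r_full = 2·0.46/(1 + 0.46) = 0.6301
Then adjust to 24 items: n = 24/8 = 3.0000
r_new = n·r_full / (1 + (n − 1)·r_full) = 1.8903 / 2.2602 ≈ 0.8363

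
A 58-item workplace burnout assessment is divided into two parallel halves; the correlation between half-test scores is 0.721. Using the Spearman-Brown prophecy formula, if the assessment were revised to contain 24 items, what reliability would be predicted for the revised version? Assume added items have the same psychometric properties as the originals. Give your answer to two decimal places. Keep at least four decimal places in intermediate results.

First correct the split-half correlation to full-test reliability: r_full = 2 × 0.721 / (1 + 0.721) ≈ 0.8379
Length factor from 58 to 24 items: n = 24/58 = 0.4138
r_new = n·r_full / (1 + (n − 1)·r_full) = 0.3467 / 0.5088 ≈ 0.6814

0.68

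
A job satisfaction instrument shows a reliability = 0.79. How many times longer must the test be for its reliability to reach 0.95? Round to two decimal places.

Spearman-Brown solved for the length factor n:
n = r*(1 − r) / [ r (1 − r*) ]
n = 0.95(1 − 0.79) / [0.79(1 − 0.95)]
n = 0.1995 / 0.0395 ≈ 5.0506

5.05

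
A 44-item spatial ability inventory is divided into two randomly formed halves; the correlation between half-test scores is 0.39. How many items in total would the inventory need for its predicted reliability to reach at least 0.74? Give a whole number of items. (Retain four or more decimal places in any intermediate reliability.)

r_full = 2(0.39)/(1 + 0.39) = 0.5612
Solve Spearman-Brown for n: n = 0.74(1 − 0.5612) / [0.5612(1 − 0.74)] = 2.2254
Items = 2.2254 × 44 ≈ 97.92 → 98

98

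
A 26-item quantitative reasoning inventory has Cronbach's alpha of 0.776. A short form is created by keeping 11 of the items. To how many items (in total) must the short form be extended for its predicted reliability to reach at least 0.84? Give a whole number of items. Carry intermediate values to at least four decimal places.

40

Short-form reliability: n = 11/26 = 0.4231; r_11 = n·r/(1+(n−1)r) ≈ 0.5944
Then solve for n' with r_old = 0.5944, r_target = 0.84: n' = 0.84(1 − 0.5944)/[0.5944(1 − 0.84)] = 3.5824
Total items = 3.5824 × 11 = 39.41, rounded up to 40.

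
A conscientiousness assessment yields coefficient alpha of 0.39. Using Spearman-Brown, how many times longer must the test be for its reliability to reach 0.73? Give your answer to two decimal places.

4.23

Spearman-Brown solved for the length factor n:
n = r_target (1 − r_old) / [ r_old (1 − r_target) ]
n = 0.73 × (1 − 0.39) / [ 0.39 × (1 − 0.73) ]
  = 0.4453 / 0.1053 = 4.2289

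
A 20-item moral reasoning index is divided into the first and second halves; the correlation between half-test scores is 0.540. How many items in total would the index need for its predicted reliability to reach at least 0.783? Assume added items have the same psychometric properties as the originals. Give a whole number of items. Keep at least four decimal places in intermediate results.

31

Corrected full-test reliability: r_full = 2 × 0.540 / (1 + 0.540) ≈ 0.7013
n = r_tgt(1 − r_full) / [r_full(1 − r_tgt)] = 0.783 × 0.2987 / (0.7013 × 0.217) ≈ 1.5369
Items = 1.5369 × 20 ≈ 30.74 → 31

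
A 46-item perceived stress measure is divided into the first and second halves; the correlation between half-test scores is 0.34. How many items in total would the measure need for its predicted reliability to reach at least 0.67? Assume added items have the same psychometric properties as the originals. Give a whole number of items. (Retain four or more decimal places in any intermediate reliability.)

91

r_full = 2(0.34)/(1 + 0.34) = 0.5075
Solve Spearman-Brown for n: n = 0.67(1 − 0.5075) / [0.5075(1 − 0.67)] = 1.9703
Required items = 1.9703 × 46 = 90.63, so 91 items.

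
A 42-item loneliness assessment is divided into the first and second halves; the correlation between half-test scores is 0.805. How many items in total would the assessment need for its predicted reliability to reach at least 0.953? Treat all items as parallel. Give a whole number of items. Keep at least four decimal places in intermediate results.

104

Corrected full-test reliability: r_full = 2 × 0.805 / (1 + 0.805) ≈ 0.8920
n = r_tgt(1 − r_full) / [r_full(1 − r_tgt)] = 0.953 × 0.1080 / (0.8920 × 0.047) ≈ 2.4550
Items = 2.4550 × 42 ≈ 103.11 → 104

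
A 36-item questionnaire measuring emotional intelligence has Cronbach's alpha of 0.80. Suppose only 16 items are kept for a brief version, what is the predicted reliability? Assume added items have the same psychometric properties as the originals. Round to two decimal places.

0.64

n = 16/36 = 0.4444
By Spearman-Brown, r_new = n r / (1 + (n − 1) r).
r_new = (0.4444 × 0.80) / (1 + (0.4444 − 1) × 0.80)
     = 0.3555 / 0.5555 = 0.6400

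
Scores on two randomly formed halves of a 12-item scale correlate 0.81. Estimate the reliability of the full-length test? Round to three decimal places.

r_full = 2(0.81) / (1 + 0.81)
       = 1.6200 / 1.8100 = 0.8950

0.895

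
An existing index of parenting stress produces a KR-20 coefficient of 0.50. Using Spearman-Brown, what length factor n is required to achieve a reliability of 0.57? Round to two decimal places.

1.33

Rearranging the Spearman-Brown formula for n,
n = r*(1 − r) / [ r (1 − r*) ]
n = [0.57 × 0.50] / [0.50 × 0.43]
  = 0.2850 / 0.2150 = 1.3256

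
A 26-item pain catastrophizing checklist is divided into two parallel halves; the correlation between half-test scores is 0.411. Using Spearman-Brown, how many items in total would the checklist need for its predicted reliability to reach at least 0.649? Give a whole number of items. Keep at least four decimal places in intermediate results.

r_full = 2(0.411)/(1 + 0.411) = 0.5826
n = r_tgt(1 − r_full) / [r_full(1 − r_tgt)] = 0.649 × 0.4174 / (0.5826 × 0.351) ≈ 1.3247
Required items = 1.3247 × 26 = 34.44, so 35 items.

35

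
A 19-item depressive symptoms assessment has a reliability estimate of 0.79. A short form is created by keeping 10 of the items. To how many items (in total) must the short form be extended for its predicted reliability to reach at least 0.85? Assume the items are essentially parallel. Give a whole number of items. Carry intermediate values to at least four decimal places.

29

First, r for the 10-item form: n = 10/19 = 0.5263, so r_10 = 0.5263·0.79/(1 + (0.5263 − 1)·0.79) = 0.6644
Length factor from the short form to reach 0.85: n' = 0.85(1 − 0.6644) / [0.6644(1 − 0.85)] ≈ 2.8623
Items = 2.8623 × 10 ≈ 28.62 → 29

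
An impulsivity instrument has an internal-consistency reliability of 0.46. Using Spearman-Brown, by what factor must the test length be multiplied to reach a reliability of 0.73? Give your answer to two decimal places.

Invert Spearman-Brown to solve for n:
n = r*(1 − r) / [ r (1 − r*) ]
n = 0.73(1 − 0.46) / [0.46(1 − 0.73)]
  = 0.3942 / 0.1242 = 3.1739

3.17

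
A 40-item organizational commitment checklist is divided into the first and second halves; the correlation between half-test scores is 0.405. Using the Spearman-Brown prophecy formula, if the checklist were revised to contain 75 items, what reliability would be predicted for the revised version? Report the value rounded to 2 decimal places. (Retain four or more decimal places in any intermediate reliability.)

0.72

Spearman-Brown correction (n = 2): r_full = 2·0.405/(1 + 0.405) = 0.5765
Then adjust to 75 items: n = 75/40 = 1.8750
r_new = n·r_full / (1 + (n − 1)·r_full) = 1.0809 / 1.5044 ≈ 0.7185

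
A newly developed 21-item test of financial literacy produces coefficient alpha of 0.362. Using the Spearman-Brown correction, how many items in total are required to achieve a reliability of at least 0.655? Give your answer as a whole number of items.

71

n = 0.655 × (1 − 0.362) / [ 0.362 × (1 − 0.655) ]
n = 0.417890 / 0.124890 ≈ 3.3461
3.3461 × 21 = 70.27 → 71 items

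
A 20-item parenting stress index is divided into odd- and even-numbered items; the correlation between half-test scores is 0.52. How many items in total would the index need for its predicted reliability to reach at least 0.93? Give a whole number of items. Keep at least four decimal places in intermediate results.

Corrected full-test reliability: r_full = 2 × 0.52 / (1 + 0.52) ≈ 0.6842
Solve Spearman-Brown for n: n = 0.93(1 − 0.6842) / [0.6842(1 − 0.93)] = 6.1322
Required items = 6.1322 × 20 = 122.64, so 123 items.

123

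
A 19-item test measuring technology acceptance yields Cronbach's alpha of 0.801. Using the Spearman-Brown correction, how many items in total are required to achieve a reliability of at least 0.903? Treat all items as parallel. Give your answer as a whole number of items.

44

Rearranging the Spearman-Brown formula for n,
n = r_target (1 − r_old) / [ r_old (1 − r_target) ]
n = 0.903 × (1 − 0.801) / [ 0.801 × (1 − 0.903) ]
n = 0.179697 / 0.077697 ≈ 2.3128
Items needed = n × 19 = 2.3128 × 19 ≈ 43.94 → round up to 44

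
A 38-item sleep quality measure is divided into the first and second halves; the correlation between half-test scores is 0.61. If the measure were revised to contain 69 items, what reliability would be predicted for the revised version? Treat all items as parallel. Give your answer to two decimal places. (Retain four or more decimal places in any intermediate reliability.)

Spearman-Brown correction (n = 2): r_full = 2·0.61/(1 + 0.61) = 0.7578
Then adjust to 69 items: n = 69/38 = 1.8158
r_new = n·r_full / (1 + (n − 1)·r_full) = 1.3760 / 1.6182 ≈ 0.8503

0.85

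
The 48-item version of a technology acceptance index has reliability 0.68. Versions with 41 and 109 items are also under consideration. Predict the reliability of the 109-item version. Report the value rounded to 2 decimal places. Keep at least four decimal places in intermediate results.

0.83

Only the ratio of lengths matters: n = 109/48 = 2.2708
r_{109} = n·r / (1 + (n − 1)·r) = 1.5441 / 1.8641 ≈ 0.8283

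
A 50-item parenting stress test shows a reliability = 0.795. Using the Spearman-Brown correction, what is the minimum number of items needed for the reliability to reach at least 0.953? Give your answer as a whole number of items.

n = 0.953(1 − 0.795) / [0.795(1 − 0.953)]
  = 0.195365 / 0.037365 = 5.2286
5.2286 × 50 = 261.43 → 262 items

262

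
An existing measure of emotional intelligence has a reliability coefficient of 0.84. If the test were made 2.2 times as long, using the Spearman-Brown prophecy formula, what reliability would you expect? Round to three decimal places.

Spearman-Brown: r_new = n·r / (1 + (n − 1)·r)
r_new = (2.2 × 0.84) / (1 + (2.2 − 1) × 0.84)
     = 1.8480 / 2.0080 = 0.9203

0.920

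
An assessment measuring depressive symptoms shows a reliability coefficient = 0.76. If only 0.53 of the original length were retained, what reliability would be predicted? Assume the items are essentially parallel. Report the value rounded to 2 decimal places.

r_new = 0.53·0.76 / [1 + (0.53 − 1)·0.76]
r_new = 0.4028 / 0.6428 ≈ 0.6266

0.63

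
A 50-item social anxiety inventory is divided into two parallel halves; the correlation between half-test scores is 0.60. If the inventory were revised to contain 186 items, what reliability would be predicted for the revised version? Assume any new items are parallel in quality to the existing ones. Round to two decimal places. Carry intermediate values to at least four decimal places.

Spearman-Brown correction (n = 2): r_full = 2·0.60/(1 + 0.60) = 0.7500
Length factor from 50 to 186 items: n = 186/50 = 3.7200
r_new = n·r_full / (1 + (n − 1)·r_full) = 2.7900 / 3.0400 ≈ 0.9178

0.92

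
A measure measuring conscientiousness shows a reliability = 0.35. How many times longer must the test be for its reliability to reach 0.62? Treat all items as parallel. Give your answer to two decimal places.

3.03

Rearranging the Spearman-Brown formula for n,
n = r_target (1 − r_old) / [ r_old (1 − r_target) ]
n = [0.62 × 0.65] / [0.35 × 0.38]
  = 0.4030 / 0.1330 = 3.0301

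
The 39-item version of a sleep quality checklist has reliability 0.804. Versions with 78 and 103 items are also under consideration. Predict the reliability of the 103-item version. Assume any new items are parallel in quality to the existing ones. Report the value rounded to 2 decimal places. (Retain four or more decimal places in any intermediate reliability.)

0.92

Only the ratio of lengths matters: n = 103/39 = 2.6410
r_{103} = n·r / (1 + (n − 1)·r) = 2.1234 / 2.3194 ≈ 0.9155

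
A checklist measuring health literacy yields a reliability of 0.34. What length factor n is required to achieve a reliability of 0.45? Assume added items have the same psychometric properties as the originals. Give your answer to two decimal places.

n = 0.45 × (1 − 0.34) / [ 0.34 × (1 − 0.45) ]
n = 0.2970 / 0.1870 ≈ 1.5882

1.59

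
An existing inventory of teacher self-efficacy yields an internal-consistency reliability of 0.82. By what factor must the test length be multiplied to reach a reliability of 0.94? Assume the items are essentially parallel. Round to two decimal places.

3.44

Spearman-Brown solved for the length factor n:
n = r*(1 − r) / [ r (1 − r*) ]
n = [0.94 × 0.18] / [0.82 × 0.06]
  = 0.1692 / 0.0492 = 3.4390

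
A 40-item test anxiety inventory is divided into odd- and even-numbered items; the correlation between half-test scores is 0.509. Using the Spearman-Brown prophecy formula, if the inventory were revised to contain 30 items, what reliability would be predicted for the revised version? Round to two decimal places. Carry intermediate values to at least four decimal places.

First correct the split-half correlation to full-test reliability: r_full = 2 × 0.509 / (1 + 0.509) ≈ 0.6746
Then adjust to 30 items: n = 30/40 = 0.7500
r_new = n·r_full / (1 + (n − 1)·r_full) = 0.5060 / 0.8314 ≈ 0.6086

0.61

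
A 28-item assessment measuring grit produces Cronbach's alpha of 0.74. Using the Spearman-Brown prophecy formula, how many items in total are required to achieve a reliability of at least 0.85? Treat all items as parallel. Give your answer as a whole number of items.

Rearranging the Spearman-Brown formula for n,
n = r*(1 − r) / [ r (1 − r*) ]
n = 0.85 × (1 − 0.74) / [ 0.74 × (1 − 0.85) ]
n = 0.2210 / 0.1110 ≈ 1.9910
So the test needs 1.9910 × 28 ≈ 55.75 items; rounding up, 56.

56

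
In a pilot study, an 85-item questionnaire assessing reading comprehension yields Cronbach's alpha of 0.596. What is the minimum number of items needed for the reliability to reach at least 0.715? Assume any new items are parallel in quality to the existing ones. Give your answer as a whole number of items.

Spearman-Brown solved for the length factor n:
n = r_target (1 − r_old) / [ r_old (1 − r_target) ]
n = [0.715 × 0.404] / [0.596 × 0.285]
  = 0.288860 / 0.169860 = 1.7006
Items needed = n × 85 = 1.7006 × 85 ≈ 144.55 → round up to 145

145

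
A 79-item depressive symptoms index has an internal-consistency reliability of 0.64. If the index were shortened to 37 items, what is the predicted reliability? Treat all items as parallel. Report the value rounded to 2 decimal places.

0.45

The new length is 37/79 = 0.4684 times the old.
r_new = 0.4684·0.64 / [1 + (0.4684 − 1)·0.64]
r_new = 0.2998 / 0.6598 ≈ 0.4544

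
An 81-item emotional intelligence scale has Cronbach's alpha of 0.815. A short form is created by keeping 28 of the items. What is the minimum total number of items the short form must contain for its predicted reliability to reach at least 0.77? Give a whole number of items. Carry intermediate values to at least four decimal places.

Short-form reliability: n = 28/81 = 0.3457; r_28 = n·r/(1+(n−1)r) ≈ 0.6036
Length factor from the short form to reach 0.77: n' = 0.77(1 − 0.6036) / [0.6036(1 − 0.77)] ≈ 2.1986
Items = 2.1986 × 28 ≈ 61.56 → 62

62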